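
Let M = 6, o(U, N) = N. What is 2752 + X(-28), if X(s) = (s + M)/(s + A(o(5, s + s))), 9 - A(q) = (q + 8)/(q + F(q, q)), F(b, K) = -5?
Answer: 3323006/1207 ≈ 2753.1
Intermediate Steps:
A(q) = 9 - (8 + q)/(-5 + q) (A(q) = 9 - (q + 8)/(q - 5) = 9 - (8 + q)/(-5 + q))
X(s) = (6 + s)/(s + (-53 + 16*s)/(-5 + 2*s)) (X(s) = (s + 6)/(s + (-53 + 8*(s + s))/(-5 + (s + s))) = (6 + s)/(s + (-53 + 8*(2*s))/(-5 + 2*s)) = (6 + s)/(s + (-53 + 16*s)/(-5 + 2*s)))
2752 + X(-28) = 2752 + (-5 + 2*(-28))*(6 - 28)/(-53 + 16*(-28) - 28*(-5 + 2*(-28))) = 2752 + (-5 - 56)*(-22)/(-53 - 448 - 28*(-5 - 56)) = 2752 - 61*(-22)/(-53 - 448 - 28*(-61)) = 2752 - 61*(-22)/(-53 - 448 + 1708) = 2752 - 61*(-22)/1207 = 2752 + (1/1207)*(-61)*(-22) = 2752 + 1342/1207 = 3323006/1207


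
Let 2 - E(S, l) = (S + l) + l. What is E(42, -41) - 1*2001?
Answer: -1959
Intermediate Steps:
E(S, l) = 2 - S - 2*l (E(S, l) = 2 - ((S + l) + l) = 2 - (S + 2*l) = 2 + (-S - 2*l) = 2 - S - 2*l)
E(42, -41) - 1*2001 = (2 - 1*42 - 2*(-41)) - 1*2001 = (2 - 42 + 82) - 2001 = 42 - 2001 = -1959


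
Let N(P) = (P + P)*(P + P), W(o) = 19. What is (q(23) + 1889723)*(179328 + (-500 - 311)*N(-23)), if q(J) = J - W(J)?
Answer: -2904034187796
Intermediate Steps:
N(P) = 4*P**2 (N(P) = (2*P)*(2*P) = 4*P**2)
q(J) = -19 + J (q(J) = J - 1*19 = J - 19 = -19 + J)
(q(23) + 1889723)*(179328 + (-500 - 311)*N(-23)) = ((-19 + 23) + 1889723)*(179328 + (-500 - 311)*(4*(-23)**2)) = (4 + 1889723)*(179328 - 3244*529) = 1889727*(179328 - 811*2116) = 1889727*(179328 - 1716076) = 1889727*(-1536748) = -2904034187796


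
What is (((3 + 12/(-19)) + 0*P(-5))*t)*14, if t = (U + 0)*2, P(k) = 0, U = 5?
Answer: 6300/19 ≈ 331.58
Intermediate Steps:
t = 10 (t = (5 + 0)*2 = 5*2 = 10)
(((3 + 12/(-19)) + 0*P(-5))*t)*14 = (((3 + 12/(-19)) + 0*0)*10)*14 = (((3 + 12*(-1/19)) + 0)*10)*14 = (((3 - 12/19) + 0)*10)*14 = ((45/19 + 0)*10)*14 = ((45/19)*10)*14 = (450/19)*14 = 6300/19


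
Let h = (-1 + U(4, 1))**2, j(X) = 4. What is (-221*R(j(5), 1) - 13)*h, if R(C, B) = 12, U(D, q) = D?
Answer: -23985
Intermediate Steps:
h = 9 (h = (-1 + 4)**2 = 3**2 = 9)
(-221*R(j(5), 1) - 13)*h = (-221*12 - 13)*9 = (-2652 - 13)*9 = -2665*9 = -23985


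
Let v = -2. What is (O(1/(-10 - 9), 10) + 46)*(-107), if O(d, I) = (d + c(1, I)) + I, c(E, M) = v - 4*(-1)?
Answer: -117807/19 ≈ -6200.4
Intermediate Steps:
c(E, M) = 2 (c(E, M) = -2 - 4*(-1) = -2 - 1*(-4) = -2 + 4 = 2)
O(d, I) = 2 + I + d (O(d, I) = (d + 2) + I = (2 + d) + I = 2 + I + d)
(O(1/(-10 - 9), 10) + 46)*(-107) = ((2 + 10 + 1/(-10 - 9)) + 46)*(-107) = ((2 + 10 + 1/(-19)) + 46)*(-107) = ((2 + 10 - 1/19) + 46)*(-107) = (227/19 + 46)*(-107) = (1101/19)*(-107) = -117807/19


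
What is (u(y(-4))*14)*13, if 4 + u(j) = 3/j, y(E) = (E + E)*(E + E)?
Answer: -23023/32 ≈ -719.47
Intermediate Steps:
y(E) = 4*E² (y(E) = (2*E)*(2*E) = 4*E²)
u(j) = -4 + 3/j
(u(y(-4))*14)*13 = ((-4 + 3/((4*(-4)²)))*14)*13 = ((-4 + 3/((4*16)))*14)*13 = ((-4 + 3/64)*14)*13 = -253/64*14*13 = -1771/32*13 = -23023/32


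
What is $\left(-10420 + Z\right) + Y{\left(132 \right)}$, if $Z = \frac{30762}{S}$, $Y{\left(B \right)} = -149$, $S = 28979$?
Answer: $- \frac{306248289}{28979} \approx -10568.0$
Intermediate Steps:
$Z = \frac{30762}{28979} \approx 1.0615$
$\left(-10420 + Z\right) + Y{\left(132 \right)} = \left(-10420 + \frac{30762}{28979}\right) - 149 = - \frac{301930418}{28979} - 149 = - \frac{306248289}{28979}$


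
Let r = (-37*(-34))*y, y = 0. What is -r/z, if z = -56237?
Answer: 0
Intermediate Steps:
r = 0 (r = -37*(-34)*0 = 1258*0 = 0)
-r/z = -0/(-56237) = -0*(-1)/56237 = -1*0 = 0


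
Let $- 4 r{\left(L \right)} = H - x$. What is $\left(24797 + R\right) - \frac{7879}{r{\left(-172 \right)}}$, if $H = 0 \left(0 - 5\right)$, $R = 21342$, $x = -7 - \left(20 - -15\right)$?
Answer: $\frac{984677}{21} \approx 46889.0$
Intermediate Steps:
$x = -42$ ($x = -7 - \left(20 + 15\right) = -7 - 35 = -42$)
$H = 0$ ($H = 0 \left(-5\right) = 0$)
$r{\left(L \right)} = - \frac{21}{2}$ ($r{\left(L \right)} = - \frac{0 - -42}{4} = - \frac{0 + 42}{4} = \left(- \frac{1}{4}\right) 42 = - \frac{21}{2}$)
$\left(24797 + R\right) - \frac{7879}{r{\left(-172 \right)}} = \left(24797 + 21342\right) - \frac{7879}{- \frac{21}{2}} = 46139 - - \frac{15758}{21} = 46139 + \frac{15758}{21} = \frac{984677}{21}$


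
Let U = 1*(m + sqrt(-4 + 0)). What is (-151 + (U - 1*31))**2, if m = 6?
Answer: 30972 - 704*I ≈ 30972.0 - 704.0*I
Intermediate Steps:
U = 6 + 2*I (U = 1*(6 + sqrt(-4 + 0)) = 1*(6 + sqrt(-4)) = 1*(6 + 2*I) = 6 + 2*I ≈ 6.0 + 2.0*I)
(-151 + (U - 1*31))**2 = (-151 + ((6 + 2*I) - 1*31))**2 = (-151 + ((6 + 2*I) - 31))**2 = (-151 + (-25 + 2*I))**2 = (-176 + 2*I)**2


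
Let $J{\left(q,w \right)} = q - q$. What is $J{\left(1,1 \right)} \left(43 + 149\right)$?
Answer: $0$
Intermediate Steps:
$J{\left(q,w \right)} = 0$
$J{\left(1,1 \right)} \left(43 + 149\right) = 0 \left(43 + 149\right) = 0 \cdot 192 = 0$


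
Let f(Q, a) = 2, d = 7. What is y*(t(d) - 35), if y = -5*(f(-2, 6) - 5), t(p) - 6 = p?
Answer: -330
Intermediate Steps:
t(p) = 6 + p
y = 15 (y = -5*(2 - 5) = -5*(-3) = 15)
y*(t(d) - 35) = 15*((6 + 7) - 35) = 15*(13 - 35) = 15*(-22) = -330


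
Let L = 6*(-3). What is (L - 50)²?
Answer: 4624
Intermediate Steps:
L = -18
(L - 50)² = (-18 - 50)² = (-68)² = 4624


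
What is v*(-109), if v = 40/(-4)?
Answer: 1090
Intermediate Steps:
v = -10 (v = 40*(-¼) = -10)
v*(-109) = -10*(-109) = 1090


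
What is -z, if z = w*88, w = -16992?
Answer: 1495296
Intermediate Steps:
z = -1495296 (z = -16992*88 = -1495296)
-z = -1*(-1495296) = 1495296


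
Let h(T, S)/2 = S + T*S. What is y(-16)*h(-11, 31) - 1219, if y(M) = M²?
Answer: -159939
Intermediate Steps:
h(T, S) = 2*S + 2*S*T (h(T, S) = 2*(S + T*S) = 2*(S + S*T) = 2*S + 2*S*T)
y(-16)*h(-11, 31) - 1219 = (-16)²*(2*31*(1 - 11)) - 1219 = 256*(2*31*(-10)) - 1219 = 256*(-620) - 1219 = -158720 - 1219 = -159939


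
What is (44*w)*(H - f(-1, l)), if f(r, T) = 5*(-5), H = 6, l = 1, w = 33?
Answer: 45012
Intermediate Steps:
f(r, T) = -25
(44*w)*(H - f(-1, l)) = (44*33)*(6 - 1*(-25)) = 1452*(6 + 25) = 1452*31 = 45012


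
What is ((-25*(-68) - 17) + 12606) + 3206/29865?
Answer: 426744191/29865 ≈ 14289.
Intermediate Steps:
((-25*(-68) - 17) + 12606) + 3206/29865 = ((1700 - 17) + 12606) + 3206*(1/29865) = (1683 + 12606) + 3206/29865 = 14289 + 3206/29865 = 426744191/29865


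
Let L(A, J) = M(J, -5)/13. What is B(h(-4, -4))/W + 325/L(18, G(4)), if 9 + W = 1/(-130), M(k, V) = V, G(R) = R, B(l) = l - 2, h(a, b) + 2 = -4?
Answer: -988455/1171 ≈ -844.11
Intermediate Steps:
h(a, b) = -6 (h(a, b) = -2 - 4 = -6)
B(l) = -2 + l
L(A, J) = -5/13
W = -1171/130 (W = -9 + 1/(-130) = -9 - 1/130 = -1171/130 ≈ -9.0077)
B(h(-4, -4))/W + 325/L(18, G(4)) = (-2 - 6)/(-1171/130) + 325/(-5/13) = -8*(-130/1171) + 325*(-13/5) = 1040/1171 - 845 = -988455/1171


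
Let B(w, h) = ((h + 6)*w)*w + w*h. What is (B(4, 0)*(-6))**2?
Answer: 331776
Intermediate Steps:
B(w, h) = h*w + w**2*(6 + h) (B(w, h) = ((6 + h)*w)*w + h*w = (w*(6 + h))*w + h*w = w**2*(6 + h) + h*w = h*w + w**2*(6 + h))
(B(4, 0)*(-6))**2 = ((4*(0 + 6*4 + 0*4))*(-6))**2 = ((4*(0 + 24 + 0))*(-6))**2 = ((4*24)*(-6))**2 = (96*(-6))**2 = (-576)**2 = 331776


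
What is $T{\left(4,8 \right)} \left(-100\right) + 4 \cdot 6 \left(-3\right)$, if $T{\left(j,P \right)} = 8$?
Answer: $-872$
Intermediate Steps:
$T{\left(4,8 \right)} \left(-100\right) + 4 \cdot 6 \left(-3\right) = 8 \left(-100\right) + 4 \cdot 6 \left(-3\right) = -800 + 24 \left(-3\right) = -800 - 72 = -872$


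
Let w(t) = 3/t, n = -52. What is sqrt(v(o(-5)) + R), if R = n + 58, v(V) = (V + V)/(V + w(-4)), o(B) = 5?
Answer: sqrt(2414)/17 ≈ 2.8901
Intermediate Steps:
v(V) = 2*V/(-3/4 + V) (v(V) = (V + V)/(V + 3/(-4)) = (2*V)/(V + 3*(-1/4)) = (2*V)/(V - 3/4) = (2*V)/(-3/4 + V) = 2*V/(-3/4 + V))
R = 6 (R = -52 + 58 = 6)
sqrt(v(o(-5)) + R) = sqrt(8*5/(-3 + 4*5) + 6) = sqrt(8*5/(-3 + 20) + 6) = sqrt(8*5/17 + 6) = sqrt(8*5*(1/17) + 6) = sqrt(40/17 + 6) = sqrt(142/17) = sqrt(2414)/17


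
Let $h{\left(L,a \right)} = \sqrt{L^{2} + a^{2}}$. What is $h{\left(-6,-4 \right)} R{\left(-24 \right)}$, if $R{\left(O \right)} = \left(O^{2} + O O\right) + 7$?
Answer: $2318 \sqrt{13} \approx 8357.7$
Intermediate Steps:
$R{\left(O \right)} = 7 + 2 O^{2}$ ($R{\left(O \right)} = \left(O^{2} + O^{2}\right) + 7 = 2 O^{2} + 7 = 7 + 2 O^{2}$)
$h{\left(-6,-4 \right)} R{\left(-24 \right)} = \sqrt{\left(-6\right)^{2} + \left(-4\right)^{2}} \left(7 + 2 \left(-24\right)^{2}\right) = \sqrt{36 + 16} \left(7 + 2 \cdot 576\right) = \sqrt{52} \left(7 + 1152\right) = 2 \sqrt{13} \cdot 1159 = 2318 \sqrt{13}$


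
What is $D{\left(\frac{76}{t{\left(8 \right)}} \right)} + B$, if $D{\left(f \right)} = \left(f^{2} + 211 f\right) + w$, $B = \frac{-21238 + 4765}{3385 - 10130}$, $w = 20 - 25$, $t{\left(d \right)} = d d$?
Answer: $\frac{22666827}{90880} \approx 249.41$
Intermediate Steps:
$t{\left(d \right)} = d^{2}$
$w = -5$
$B = \frac{867}{355}$ ($B = - \frac{16473}{-6745} = \left(-16473\right) \left(- \frac{1}{6745}\right) = \frac{867}{355} \approx 2.4423$)
$D{\left(f \right)} = -5 + f^{2} + 211 f$ ($D{\left(f \right)} = \left(f^{2} + 211 f\right) - 5 = -5 + f^{2} + 211 f$)
$D{\left(\frac{76}{t{\left(8 \right)}} \right)} + B = \left(-5 + \left(\frac{76}{8^{2}}\right)^{2} + 211 \frac{76}{8^{2}}\right) + \frac{867}{355} = \left(-5 + \left(\frac{76}{64}\right)^{2} + 211 \cdot \frac{76}{64}\right) + \frac{867}{355} = \left(-5 + \left(76 \cdot \frac{1}{64}\right)^{2} + 211 \cdot 76 \cdot \frac{1}{64}\right) + \frac{867}{355} = \left(-5 + \left(\frac{19}{16}\right)^{2} + 211 \cdot \frac{19}{16}\right) + \frac{867}{355} = \left(-5 + \frac{361}{256} + \frac{4009}{16}\right) + \frac{867}{355} = \frac{63225}{256} + \frac{867}{355} = \frac{22666827}{90880}$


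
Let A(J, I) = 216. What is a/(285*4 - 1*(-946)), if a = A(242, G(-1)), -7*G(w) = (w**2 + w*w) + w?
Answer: 108/1043 ≈ 0.10355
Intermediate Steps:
G(w) = -2*w**2/7 - w/7 (G(w) = -((w**2 + w*w) + w)/7 = -((w**2 + w**2) + w)/7 = -(2*w**2 + w)/7 = -(w + 2*w**2)/7 = -2*w**2/7 - w/7)
a = 216
a/(285*4 - 1*(-946)) = 216/(285*4 - 1*(-946)) = 216/(1140 + 946) = 216/2086 = 216*(1/2086) = 108/1043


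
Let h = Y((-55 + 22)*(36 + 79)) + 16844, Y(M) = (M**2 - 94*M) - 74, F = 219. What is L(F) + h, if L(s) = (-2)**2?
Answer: 14775529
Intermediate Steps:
L(s) = 4
Y(M) = -74 + M**2 - 94*M
h = 14775525 (h = (-74 + ((-55 + 22)*(36 + 79))**2 - 94*(-55 + 22)*(36 + 79)) + 16844 = (-74 + (-33*115)**2 - (-3102)*115) + 16844 = (-74 + (-3795)**2 - 94*(-3795)) + 16844 = (-74 + 14402025 + 356730) + 16844 = 14758681 + 16844 = 14775525)
L(F) + h = 4 + 14775525 = 14775529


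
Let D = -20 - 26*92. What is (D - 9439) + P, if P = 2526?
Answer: -9325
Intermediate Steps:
D = -2412 (D = -20 - 2392 = -2412)
(D - 9439) + P = (-2412 - 9439) + 2526 = -11851 + 2526 = -9325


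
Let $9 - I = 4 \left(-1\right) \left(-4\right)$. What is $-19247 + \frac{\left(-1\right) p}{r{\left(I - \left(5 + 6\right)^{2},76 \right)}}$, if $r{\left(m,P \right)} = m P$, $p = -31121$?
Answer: $- \frac{187265937}{9728} \approx -19250.0$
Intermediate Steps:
$I = -7$ ($I = 9 - 4 \left(-1\right) \left(-4\right) = 9 - \left(-4\right) \left(-4\right) = 9 - 16 = -7$)
$r{\left(m,P \right)} = P m$
$-19247 + \frac{\left(-1\right) p}{r{\left(I - \left(5 + 6\right)^{2},76 \right)}} = -19247 + \frac{\left(-1\right) \left(-31121\right)}{76 \left(-7 - \left(5 + 6\right)^{2}\right)} = -19247 + \frac{31121}{76 \left(-7 - 11^{2}\right)} = -19247 + \frac{31121}{76 \left(-7 - 121\right)} = -19247 + \frac{31121}{76 \left(-128\right)} = -19247 + \frac{31121}{-9728} = -19247 + 31121 \left(- \frac{1}{9728}\right) = -19247 - \frac{31121}{9728} = - \frac{187265937}{9728}$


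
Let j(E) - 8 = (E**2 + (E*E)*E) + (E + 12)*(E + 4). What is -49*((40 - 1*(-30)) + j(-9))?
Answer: 28665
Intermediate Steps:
j(E) = 8 + E**2 + E**3 + (4 + E)*(12 + E) (j(E) = 8 + ((E**2 + (E*E)*E) + (E + 12)*(E + 4)) = 8 + ((E**2 + E**2*E) + (12 + E)*(4 + E)) = 8 + ((E**2 + E**3) + (4 + E)*(12 + E)) = 8 + (E**2 + E**3 + (4 + E)*(12 + E)) = 8 + E**2 + E**3 + (4 + E)*(12 + E))
-49*((40 - 1*(-30)) + j(-9)) = -49*((40 - 1*(-30)) + (56 + (-9)**3 + 2*(-9)**2 + 16*(-9))) = -49*((40 + 30) + (56 - 729 + 2*81 - 144)) = -49*(70 + (56 - 729 + 162 - 144)) = -49*(70 - 655) = -49*(-585) = 28665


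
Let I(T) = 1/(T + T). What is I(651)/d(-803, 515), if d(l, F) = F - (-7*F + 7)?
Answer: 1/5355126 ≈ 1.8674e-7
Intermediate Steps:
I(T) = 1/(2*T)
d(l, F) = -7 + 8*F (d(l, F) = F - (7 - 7*F) = F + (-7 + 7*F) = -7 + 8*F)
I(651)/d(-803, 515) = ((½)/651)/(-7 + 8*515) = ((½)*(1/651))/(-7 + 4120) = (1/1302)/4113 = (1/1302)*(1/4113) = 1/5355126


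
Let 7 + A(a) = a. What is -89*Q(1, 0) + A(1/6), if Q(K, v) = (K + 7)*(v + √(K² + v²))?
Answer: -4313/6 ≈ -718.83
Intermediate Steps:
A(a) = -7 + a
Q(K, v) = (7 + K)*(v + √(K² + v²))
-89*Q(1, 0) + A(1/6) = -89*(7*0 + 7*√(1² + 0²) + 1*0 + 1*√(1² + 0²)) + (-7 + 1/6) = -89*(0 + 7*√(1 + 0) + 0 + 1*√(1 + 0)) + (-7 + ⅙) = -89*(0 + 7*√1 + 0 + 1*√1) - 41/6 = -89*(0 + 7*1 + 0 + 1*1) - 41/6 = -89*(0 + 7 + 0 + 1) - 41/6 = -89*8 - 41/6 = -712 - 41/6 = -4313/6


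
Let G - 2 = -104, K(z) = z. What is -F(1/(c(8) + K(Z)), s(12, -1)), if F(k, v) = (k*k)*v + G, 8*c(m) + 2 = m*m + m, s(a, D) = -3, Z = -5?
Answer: 7666/75 ≈ 102.21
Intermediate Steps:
G = -102 (G = 2 - 104 = -102)
c(m) = -¼ + m/8 + m²/8 (c(m) = -¼ + (m*m + m)/8 = -¼ + (m² + m)/8 = -¼ + (m + m²)/8 = -¼ + (m/8 + m²/8) = -¼ + m/8 + m²/8)
F(k, v) = -102 + v*k² (F(k, v) = (k*k)*v - 102 = k²*v - 102 = v*k² - 102 = -102 + v*k²)
-F(1/(c(8) + K(Z)), s(12, -1)) = -(-102 - 3/((-¼ + (⅛)*8 + (⅛)*8²) - 5)²) = -(-102 - 3/((-¼ + 1 + (⅛)*64) - 5)²) = -(-102 - 3/((-¼ + 1 + 8) - 5)²) = -(-102 - 3/(35/4 - 5)²) = -(-102 - 3*(1/(15/4))²) = -(-102 - 3*(4/15)²) = -(-102 - 3*16/225) = -(-102 - 16/75) = -1*(-7666/75) = 7666/75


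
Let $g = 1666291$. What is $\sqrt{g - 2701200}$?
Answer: $17 i \sqrt{3581} \approx 1017.3 i$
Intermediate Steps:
$\sqrt{g - 2701200} = \sqrt{1666291 - 2701200} = \sqrt{-1034909} = 17 i \sqrt{3581}$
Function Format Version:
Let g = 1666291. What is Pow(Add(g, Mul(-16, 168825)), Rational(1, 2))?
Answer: Mul(17, I, Pow(3581, Rational(1, 2))) ≈ Mul(1017.3, I)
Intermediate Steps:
Pow(Add(g, Mul(-16, 168825)), Rational(1, 2)) = Pow(Add(1666291, Mul(-16, 168825)), Rational(1, 2)) = Pow(Add(1666291, -2701200), Rational(1, 2)) = Pow(-1034909, Rational(1, 2)) = Mul(17, I, Pow(3581, Rational(1, 2)))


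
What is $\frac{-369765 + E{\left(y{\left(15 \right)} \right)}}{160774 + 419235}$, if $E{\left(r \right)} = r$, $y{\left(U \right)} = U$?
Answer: $- \frac{369750}{580009} \approx -0.63749$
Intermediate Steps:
$\frac{-369765 + E{\left(y{\left(15 \right)} \right)}}{160774 + 419235} = \frac{-369765 + 15}{160774 + 419235} = - \frac{369750}{580009}$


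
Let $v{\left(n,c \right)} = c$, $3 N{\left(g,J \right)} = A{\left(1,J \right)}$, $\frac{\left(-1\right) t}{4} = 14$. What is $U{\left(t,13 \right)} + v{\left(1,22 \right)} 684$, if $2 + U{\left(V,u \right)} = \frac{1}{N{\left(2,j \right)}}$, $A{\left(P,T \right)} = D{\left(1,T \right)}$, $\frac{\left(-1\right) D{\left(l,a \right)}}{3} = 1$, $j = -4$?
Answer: $15045$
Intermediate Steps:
$D{\left(l,a \right)} = -3$ ($D{\left(l,a \right)} = \left(-3\right) 1 = -3$)
$t = -56$ ($t = \left(-4\right) 14 = -56$)
$A{\left(P,T \right)} = -3$
$N{\left(g,J \right)} = -1$ ($N{\left(g,J \right)} = \frac{1}{3} \left(-3\right) = -1$)
$U{\left(V,u \right)} = -3$ ($U{\left(V,u \right)} = -2 + \frac{1}{-1} = -2 - 1 = -3$)
$U{\left(t,13 \right)} + v{\left(1,22 \right)} 684 = -3 + 22 \cdot 684 = -3 + 15048 = 15045$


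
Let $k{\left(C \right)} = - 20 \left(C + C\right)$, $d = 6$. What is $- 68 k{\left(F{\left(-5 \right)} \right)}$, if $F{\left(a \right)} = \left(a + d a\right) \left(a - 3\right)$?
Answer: $761600$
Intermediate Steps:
$F{\left(a \right)} = 7 a \left(-3 + a\right)$ ($F{\left(a \right)} = \left(a + 6 a\right) \left(a - 3\right) = 7 a \left(-3 + a\right)$)
$k{\left(C \right)} = - 40 C$ ($k{\left(C \right)} = - 20 \cdot 2 C = - 40 C$)
$- 68 k{\left(F{\left(-5 \right)} \right)} = - 68 \left(- 40 \cdot 7 \left(-5\right) \left(-3 - 5\right)\right) = - 68 \left(- 40 \cdot 7 \left(-5\right) \left(-8\right)\right) = - 68 \left(\left(-40\right) 280\right) = \left(-68\right) \left(-11200\right) = 761600$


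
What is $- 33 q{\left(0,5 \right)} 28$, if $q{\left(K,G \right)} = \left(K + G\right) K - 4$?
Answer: $3696$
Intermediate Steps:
$q{\left(K,G \right)} = -4 + K \left(G + K\right)$ ($q{\left(K,G \right)} = \left(G + K\right) K - 4 = K \left(G + K\right) - 4 = -4 + K \left(G + K\right)$)
$- 33 q{\left(0,5 \right)} 28 = - 33 \left(-4 + 0^{2} + 5 \cdot 0\right) 28 = - 33 \left(-4 + 0 + 0\right) 28 = \left(-33\right) \left(-4\right) 28 = 132 \cdot 28 = 3696$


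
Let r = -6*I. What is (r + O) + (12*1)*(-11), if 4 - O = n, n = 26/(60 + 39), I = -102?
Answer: 47890/99 ≈ 483.74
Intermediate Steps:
n = 26/99 ≈ 0.26263
O = 370/99 (O = 4 - 1*26/99 = 4 - 26/99 = 370/99 ≈ 3.7374)
r = 612 (r = -6*(-102) = 612)
(r + O) + (12*1)*(-11) = (612 + 370/99) + (12*1)*(-11) = 60958/99 + 12*(-11) = 60958/99 - 132 = 47890/99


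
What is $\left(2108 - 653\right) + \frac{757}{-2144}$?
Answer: $\frac{3118763}{2144} \approx 1454.6$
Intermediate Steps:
$\left(2108 - 653\right) + \frac{757}{-2144} = 1455 + 757 \left(- \frac{1}{2144}\right) = 1455 - \frac{757}{2144} = \frac{3118763}{2144}$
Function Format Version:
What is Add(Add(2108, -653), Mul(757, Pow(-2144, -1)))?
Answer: Rational(3118763, 2144) ≈ 1454.6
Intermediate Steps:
Add(Add(2108, -653), Mul(757, Pow(-2144, -1))) = Add(1455, Mul(757, Rational(-1, 2144))) = Add(1455, Rational(-757, 2144)) = Rational(3118763, 2144)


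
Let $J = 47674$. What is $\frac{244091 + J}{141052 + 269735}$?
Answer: $\frac{97255}{136929} \approx 0.71026$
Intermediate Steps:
$\frac{244091 + J}{141052 + 269735} = \frac{244091 + 47674}{141052 + 269735} = \frac{291765}{410787} = 291765 \cdot \frac{1}{410787} = \frac{97255}{136929}$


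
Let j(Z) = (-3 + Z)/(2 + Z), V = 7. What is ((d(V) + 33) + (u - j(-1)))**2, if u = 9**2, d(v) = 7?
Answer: 15625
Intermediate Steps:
u = 81
j(Z) = (-3 + Z)/(2 + Z)
((d(V) + 33) + (u - j(-1)))**2 = ((7 + 33) + (81 - (-3 - 1)/(2 - 1)))**2 = (40 + (81 - (-4)/1))**2 = (40 + (81 - (-4)))**2 = (40 + (81 - 1*(-4)))**2 = (40 + (81 + 4))**2 = (40 + 85)**2 = 125**2 = 15625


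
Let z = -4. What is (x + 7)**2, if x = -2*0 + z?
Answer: 9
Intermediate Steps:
x = -4 (x = -2*0 - 4 = 0 - 4 = -4)
(x + 7)**2 = (-4 + 7)**2 = 3**2 = 9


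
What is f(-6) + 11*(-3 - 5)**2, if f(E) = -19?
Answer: 685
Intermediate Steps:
f(-6) + 11*(-3 - 5)**2 = -19 + 11*(-3 - 5)**2 = -19 + 11*(-8)**2 = -19 + 11*64 = -19 + 704 = 685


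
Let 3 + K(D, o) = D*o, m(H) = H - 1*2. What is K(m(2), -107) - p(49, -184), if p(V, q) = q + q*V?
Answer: 9197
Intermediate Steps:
m(H) = -2 + H (m(H) = H - 2 = -2 + H)
p(V, q) = q + V*q
K(D, o) = -3 + D*o
K(m(2), -107) - p(49, -184) = (-3 + (-2 + 2)*(-107)) - (-184)*(1 + 49) = (-3 + 0*(-107)) - (-184)*50 = (-3 + 0) - 1*(-9200) = -3 + 9200 = 9197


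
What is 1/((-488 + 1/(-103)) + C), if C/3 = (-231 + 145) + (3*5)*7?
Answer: -103/44394 ≈ -0.0023201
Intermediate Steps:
C = 57 (C = 3*((-231 + 145) + (3*5)*7) = 3*(-86 + 15*7) = 3*(-86 + 105) = 3*19 = 57)
1/((-488 + 1/(-103)) + C) = 1/((-488 + 1/(-103)) + 57) = 1/((-488 - 1/103) + 57) = 1/(-50265/103 + 57) = 1/(-44394/103) = -103/44394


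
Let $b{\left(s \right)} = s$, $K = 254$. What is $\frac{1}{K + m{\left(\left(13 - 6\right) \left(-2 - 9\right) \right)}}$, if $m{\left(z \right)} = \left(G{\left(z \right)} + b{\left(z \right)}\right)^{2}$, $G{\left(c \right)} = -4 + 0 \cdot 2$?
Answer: $\frac{1}{6815} \approx 0.00014674$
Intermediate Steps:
$G{\left(c \right)} = -4$ ($G{\left(c \right)} = -4 + 0 = -4$)
$m{\left(z \right)} = \left(-4 + z\right)^{2}$
$\frac{1}{K + m{\left(\left(13 - 6\right) \left(-2 - 9\right) \right)}} = \frac{1}{254 + \left(-4 + \left(13 - 6\right) \left(-2 - 9\right)\right)^{2}} = \frac{1}{254 + \left(-4 + 7 \left(-11\right)\right)^{2}} = \frac{1}{254 + \left(-4 - 77\right)^{2}} = \frac{1}{254 + \left(-81\right)^{2}} = \frac{1}{254 + 6561} = \frac{1}{6815}$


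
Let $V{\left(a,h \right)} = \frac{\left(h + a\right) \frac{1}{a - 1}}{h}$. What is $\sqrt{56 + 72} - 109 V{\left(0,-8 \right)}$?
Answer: $109 + 8 \sqrt{2} \approx 120.31$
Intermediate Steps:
$V{\left(a,h \right)} = \frac{a + h}{h \left(-1 + a\right)}$ ($V{\left(a,h \right)} = \frac{\left(a + h\right) \frac{1}{-1 + a}}{h} = \frac{\frac{1}{-1 + a} \left(a + h\right)}{h} = \frac{a + h}{h \left(-1 + a\right)}$)
$\sqrt{56 + 72} - 109 V{\left(0,-8 \right)} = \sqrt{56 + 72} - 109 \frac{0 - 8}{\left(-8\right) \left(-1 + 0\right)} = \sqrt{128} - 109 \left(\left(- \frac{1}{8}\right) \frac{1}{-1} \left(-8\right)\right) = 8 \sqrt{2} - 109 \left(\left(- \frac{1}{8}\right) \left(-1\right) \left(-8\right)\right) = 8 \sqrt{2} - -109 = 8 \sqrt{2} + 109 = 109 + 8 \sqrt{2}$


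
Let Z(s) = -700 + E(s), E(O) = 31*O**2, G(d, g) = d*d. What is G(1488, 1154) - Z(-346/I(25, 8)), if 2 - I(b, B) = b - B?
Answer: 494628704/225 ≈ 2.1983e+6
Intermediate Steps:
I(b, B) = 2 + B - b (I(b, B) = 2 - (b - B) = 2 + (B - b) = 2 + B - b)
G(d, g) = d**2
Z(s) = -700 + 31*s**2
G(1488, 1154) - Z(-346/I(25, 8)) = 1488**2 - (-700 + 31*(-346/(2 + 8 - 1*25))**2) = 2214144 - (-700 + 31*(-346/(2 + 8 - 25))**2) = 2214144 - (-700 + 31*(-346/(-15))**2) = 2214144 - (-700 + 31*(-346*(-1/15))**2) = 2214144 - (-700 + 31*(346/15)**2) = 2214144 - (-700 + 31*(119716/225)) = 2214144 - (-700 + 3711196/225) = 2214144 - 1*3553696/225 = 2214144 - 3553696/225 = 494628704/225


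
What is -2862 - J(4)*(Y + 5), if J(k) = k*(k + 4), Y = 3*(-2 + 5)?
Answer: -3310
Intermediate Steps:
Y = 9 (Y = 3*3 = 9)
J(k) = k*(4 + k)
-2862 - J(4)*(Y + 5) = -2862 - 4*(4 + 4)*(9 + 5) = -2862 - 4*8*14 = -2862 - 32*14 = -2862 - 1*448 = -2862 - 448 = -3310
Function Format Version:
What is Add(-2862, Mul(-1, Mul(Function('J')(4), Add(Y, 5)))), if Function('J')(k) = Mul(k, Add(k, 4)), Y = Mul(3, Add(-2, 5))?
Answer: -3310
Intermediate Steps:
Y = 9 (Y = Mul(3, 3) = 9)
Function('J')(k) = Mul(k, Add(4, k))
Add(-2862, Mul(-1, Mul(Function('J')(4), Add(Y, 5)))) = Add(-2862, Mul(-1, Mul(Mul(4, Add(4, 4)), Add(9, 5)))) = Add(-2862, Mul(-1, Mul(Mul(4, 8), 14))) = Add(-2862, Mul(-1, Mul(32, 14))) = Add(-2862, Mul(-1, 448)) = Add(-2862, -448) = -3310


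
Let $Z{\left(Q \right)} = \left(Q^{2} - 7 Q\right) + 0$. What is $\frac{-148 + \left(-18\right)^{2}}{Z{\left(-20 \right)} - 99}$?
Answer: $\frac{176}{441} \approx 0.39909$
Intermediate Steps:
$Z{\left(Q \right)} = Q^{2} - 7 Q$
$\frac{-148 + \left(-18\right)^{2}}{Z{\left(-20 \right)} - 99} = \frac{-148 + \left(-18\right)^{2}}{- 20 \left(-7 - 20\right) - 99} = \frac{-148 + 324}{\left(-20\right) \left(-27\right) - 99} = \frac{176}{540 - 99} = \frac{176}{441}$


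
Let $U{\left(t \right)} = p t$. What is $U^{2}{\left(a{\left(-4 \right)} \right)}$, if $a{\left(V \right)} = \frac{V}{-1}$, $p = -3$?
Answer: $144$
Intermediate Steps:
$a{\left(V \right)} = - V$ ($a{\left(V \right)} = V \left(-1\right) = - V$)
$U{\left(t \right)} = - 3 t$
$U^{2}{\left(a{\left(-4 \right)} \right)} = \left(- 3 \left(\left(-1\right) \left(-4\right)\right)\right)^{2} = \left(\left(-3\right) 4\right)^{2} = \left(-12\right)^{2} = 144$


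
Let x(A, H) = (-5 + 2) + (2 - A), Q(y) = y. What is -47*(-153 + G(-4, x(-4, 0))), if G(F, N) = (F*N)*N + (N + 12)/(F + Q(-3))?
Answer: 62886/7 ≈ 8983.7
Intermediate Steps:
x(A, H) = -1 - A (x(A, H) = -3 + (2 - A) = -1 - A)
G(F, N) = F*N² + (12 + N)/(-3 + F) (G(F, N) = (F*N)*N + (N + 12)/(F - 3) = F*N² + (12 + N)/(-3 + F))
-47*(-153 + G(-4, x(-4, 0))) = -47*(-153 + (12 + (-1 - 1*(-4)) + (-4)²*(-1 - 1*(-4))² - 3*(-4)*(-1 - 1*(-4))²)/(-3 - 4)) = -47*(-153 + (12 + (-1 + 4) + 16*(-1 + 4)² - 3*(-4)*(-1 + 4)²)/(-7)) = -47*(-153 - (12 + 3 + 16*3² - 3*(-4)*3²)/7) = -47*(-153 - (12 + 3 + 16*9 - 3*(-4)*9)/7) = -47*(-153 - (12 + 3 + 144 + 108)/7) = -47*(-153 - ⅐*267) = -47*(-153 - 267/7) = -47*(-1338/7) = 62886/7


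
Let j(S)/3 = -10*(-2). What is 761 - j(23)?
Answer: 701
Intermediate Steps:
j(S) = 60 (j(S) = 3*(-10*(-2)) = 3*20 = 60)
761 - j(23) = 761 - 1*60 = 761 - 60 = 701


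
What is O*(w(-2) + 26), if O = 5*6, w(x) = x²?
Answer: 900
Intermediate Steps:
O = 30
O*(w(-2) + 26) = 30*((-2)² + 26) = 30*(4 + 26) = 30*30 = 900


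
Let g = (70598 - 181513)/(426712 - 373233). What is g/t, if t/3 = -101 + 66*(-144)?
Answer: 22183/308199477 ≈ 7.1976e-5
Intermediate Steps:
t = -28815 (t = 3*(-101 + 66*(-144)) = 3*(-101 - 9504) = 3*(-9605) = -28815)
g = -110915/53479 ≈ -2.0740
g/t = -110915/53479/(-28815) = -110915/53479*(-1/28815) = 22183/308199477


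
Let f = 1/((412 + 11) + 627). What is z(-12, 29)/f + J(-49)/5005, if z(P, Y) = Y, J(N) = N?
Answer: 21771743/715 ≈ 30450.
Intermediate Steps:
f = 1/1050 (f = 1/(423 + 627) = 1/1050 ≈ 0.00095238)
z(-12, 29)/f + J(-49)/5005 = 29/(1/1050) - 49/5005 = 29*1050 - 49*1/5005 = 30450 - 7/715 = 21771743/715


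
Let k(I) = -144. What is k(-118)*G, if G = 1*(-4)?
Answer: 576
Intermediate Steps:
G = -4
k(-118)*G = -144*(-4) = 576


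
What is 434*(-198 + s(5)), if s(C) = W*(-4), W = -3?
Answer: -80724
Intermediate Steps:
s(C) = 12 (s(C) = -3*(-4) = 12)
434*(-198 + s(5)) = 434*(-198 + 12) = 434*(-186) = -80724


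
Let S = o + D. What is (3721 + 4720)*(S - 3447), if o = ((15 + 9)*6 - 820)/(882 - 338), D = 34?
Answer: -3919468617/136 ≈ -2.8820e+7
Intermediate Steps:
o = -169/136 (o = (24*6 - 820)/544 = (144 - 820)*(1/544) = -676*1/544 = -169/136 ≈ -1.2426)
S = 4455/136 (S = -169/136 + 34 = 4455/136 ≈ 32.757)
(3721 + 4720)*(S - 3447) = (3721 + 4720)*(4455/136 - 3447) = 8441*(-464337/136) = -3919468617/136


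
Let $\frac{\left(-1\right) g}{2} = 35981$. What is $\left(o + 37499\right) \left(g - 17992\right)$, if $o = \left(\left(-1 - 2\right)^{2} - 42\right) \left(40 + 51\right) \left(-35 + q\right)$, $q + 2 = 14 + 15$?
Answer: $-5534239942$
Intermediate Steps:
$g = -71962$ ($g = \left(-2\right) 35981 = -71962$)
$q = 27$ ($q = -2 + \left(14 + 15\right) = -2 + 29 = 27$)
$o = 24024$ ($o = \left(\left(-1 - 2\right)^{2} - 42\right) \left(40 + 51\right) \left(-35 + 27\right) = \left(\left(-3\right)^{2} - 42\right) 91 \left(-8\right) = \left(9 - 42\right) \left(-728\right) = \left(-33\right) \left(-728\right) = 24024$)
$\left(o + 37499\right) \left(g - 17992\right) = \left(24024 + 37499\right) \left(-71962 - 17992\right) = 61523 \left(-89954\right) = -5534239942$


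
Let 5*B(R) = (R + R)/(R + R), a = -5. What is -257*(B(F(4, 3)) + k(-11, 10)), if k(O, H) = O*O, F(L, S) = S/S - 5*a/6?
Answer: -155742/5 ≈ -31148.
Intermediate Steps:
F(L, S) = 31/6 (F(L, S) = S/S - 5*(-5)/6 = 1 + 25*(⅙) = 1 + 25/6 = 31/6)
k(O, H) = O²
B(R) = ⅕ (B(R) = ((R + R)/(R + R))/5 = ((2*R)/((2*R)))/5 = ((2*R)*(1/(2*R)))/5 = (⅕)*1 = ⅕)
-257*(B(F(4, 3)) + k(-11, 10)) = -257*(⅕ + (-11)²) = -257*(⅕ + 121) = -257*606/5 = -155742/5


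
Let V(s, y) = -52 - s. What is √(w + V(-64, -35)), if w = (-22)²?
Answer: 4*√31 ≈ 22.271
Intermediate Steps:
w = 484
√(w + V(-64, -35)) = √(484 + (-52 - 1*(-64))) = √(484 + (-52 + 64)) = √(484 + 12) = √496 = 4*√31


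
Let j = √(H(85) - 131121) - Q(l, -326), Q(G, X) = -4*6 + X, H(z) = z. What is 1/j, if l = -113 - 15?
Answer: 175/126768 - I*√32759/126768 ≈ 0.0013805 - 0.0014278*I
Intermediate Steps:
l = -128
Q(G, X) = -24 + X
j = 350 + 2*I*√32759 (j = √(85 - 131121) - (-24 - 326) = √(-131036) - 1*(-350) = 2*I*√32759 + 350 = 350 + 2*I*√32759 ≈ 350.0 + 361.99*I)
1/j = 1/(350 + 2*I*√32759)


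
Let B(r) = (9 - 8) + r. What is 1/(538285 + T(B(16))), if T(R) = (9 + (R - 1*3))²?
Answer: 1/538814 ≈ 1.8559e-6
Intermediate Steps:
B(r) = 1 + r
T(R) = (6 + R)² (T(R) = (9 + (R - 3))² = (9 + (-3 + R))² = (6 + R)²)
1/(538285 + T(B(16))) = 1/(538285 + (6 + (1 + 16))²) = 1/(538285 + (6 + 17)²) = 1/(538285 + 23²) = 1/(538285 + 529) = 1/538814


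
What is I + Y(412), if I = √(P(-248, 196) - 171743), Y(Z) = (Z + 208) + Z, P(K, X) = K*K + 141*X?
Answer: 1032 + I*√82603 ≈ 1032.0 + 287.41*I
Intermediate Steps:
P(K, X) = K² + 141*X
Y(Z) = 208 + 2*Z (Y(Z) = (208 + Z) + Z = 208 + 2*Z)
I = I*√82603 (I = √(((-248)² + 141*196) - 171743) = √((61504 + 27636) - 171743) = √(89140 - 171743) = √(-82603) = I*√82603 ≈ 287.41*I)
I + Y(412) = I*√82603 + (208 + 2*412) = I*√82603 + (208 + 824) = I*√82603 + 1032 = 1032 + I*√82603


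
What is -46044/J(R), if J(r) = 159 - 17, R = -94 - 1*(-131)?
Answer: -23022/71 ≈ -324.25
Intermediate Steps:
R = 37 (R = -94 + 131 = 37)
J(r) = 142
-46044/J(R) = -46044/142 = -46044*1/142 = -23022/71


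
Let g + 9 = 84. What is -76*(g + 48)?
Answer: -9348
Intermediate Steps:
g = 75 (g = -9 + 84 = 75)
-76*(g + 48) = -76*(75 + 48) = -76*123 = -9348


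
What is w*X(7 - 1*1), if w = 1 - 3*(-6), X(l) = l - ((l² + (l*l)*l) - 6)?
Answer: -4560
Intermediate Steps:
X(l) = 6 + l - l² - l³ (X(l) = l - ((l² + l²*l) - 6) = l - ((l² + l³) - 6) = l - (-6 + l² + l³) = l + (6 - l² - l³) = 6 + l - l² - l³)
w = 19 (w = 1 + 18 = 19)
w*X(7 - 1*1) = 19*(6 + (7 - 1*1) - (7 - 1*1)² - (7 - 1*1)³) = 19*(6 + (7 - 1) - (7 - 1)² - (7 - 1)³) = 19*(6 + 6 - 1*6² - 1*6³) = 19*(6 + 6 - 1*36 - 1*216) = 19*(6 + 6 - 36 - 216) = 19*(-240) = -4560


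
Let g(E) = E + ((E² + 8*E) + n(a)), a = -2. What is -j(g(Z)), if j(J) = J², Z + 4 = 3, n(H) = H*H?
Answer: -16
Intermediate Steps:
n(H) = H²
Z = -1 (Z = -4 + 3 = -1)
g(E) = 4 + E² + 9*E (g(E) = E + ((E² + 8*E) + (-2)²) = E + ((E² + 8*E) + 4) = E + (4 + E² + 8*E) = 4 + E² + 9*E)
-j(g(Z)) = -(4 + (-1)² + 9*(-1))² = -(4 + 1 - 9)² = -1*(-4)² = -1*16 = -16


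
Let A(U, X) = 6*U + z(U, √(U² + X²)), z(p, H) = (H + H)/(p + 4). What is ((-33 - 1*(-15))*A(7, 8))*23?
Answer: -17388 - 828*√113/11 ≈ -18188.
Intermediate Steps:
z(p, H) = 2*H/(4 + p) (z(p, H) = (2*H)/(4 + p) = 2*H/(4 + p))
A(U, X) = 6*U + 2*√(U² + X²)/(4 + U)
((-33 - 1*(-15))*A(7, 8))*23 = ((-33 - 1*(-15))*(2*(√(7² + 8²) + 3*7*(4 + 7))/(4 + 7)))*23 = ((-33 + 15)*(2*(√(49 + 64) + 3*7*11)/11))*23 = -36*(√113 + 231)/11*23 = -36*(231 + √113)/11*23 = -18*(42 + 2*√113/11)*23 = (-756 - 36*√113/11)*23 = -17388 - 828*√113/11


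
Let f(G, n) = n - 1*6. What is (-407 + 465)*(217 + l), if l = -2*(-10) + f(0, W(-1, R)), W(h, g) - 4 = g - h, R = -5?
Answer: 13398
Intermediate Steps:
W(h, g) = 4 + g - h (W(h, g) = 4 + (g - h) = 4 + g - h)
f(G, n) = -6 + n (f(G, n) = n - 6 = -6 + n)
l = 14 (l = -2*(-10) + (-6 + (4 - 5 - 1*(-1))) = 20 + (-6 + (4 - 5 + 1)) = 20 + (-6 + 0) = 20 - 6 = 14)
(-407 + 465)*(217 + l) = (-407 + 465)*(217 + 14) = 58*231 = 13398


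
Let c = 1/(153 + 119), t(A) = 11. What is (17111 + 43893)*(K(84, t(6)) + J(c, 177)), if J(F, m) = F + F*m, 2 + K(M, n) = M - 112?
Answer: -60866741/34 ≈ -1.7902e+6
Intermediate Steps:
K(M, n) = -114 + M (K(M, n) = -2 + (M - 112) = -2 + (-112 + M) = -114 + M)
c = 1/272 ≈ 0.0036765
(17111 + 43893)*(K(84, t(6)) + J(c, 177)) = (17111 + 43893)*((-114 + 84) + (1 + 177)/272) = 61004*(-30 + (1/272)*178) = 61004*(-30 + 89/136) = 61004*(-3991/136) = -60866741/34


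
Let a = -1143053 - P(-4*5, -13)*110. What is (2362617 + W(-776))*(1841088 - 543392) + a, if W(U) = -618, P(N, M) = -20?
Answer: 3065155513451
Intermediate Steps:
a = -1140853 (a = -1143053 - (-20)*110 = -1143053 - 1*(-2200) = -1143053 + 2200 = -1140853)
(2362617 + W(-776))*(1841088 - 543392) + a = (2362617 - 618)*(1841088 - 543392) - 1140853 = 2361999*1297696 - 1140853 = 3065156654304 - 1140853 = 3065155513451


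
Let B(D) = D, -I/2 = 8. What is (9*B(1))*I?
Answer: -144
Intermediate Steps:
I = -16 (I = -2*8 = -16)
(9*B(1))*I = (9*1)*(-16) = 9*(-16) = -144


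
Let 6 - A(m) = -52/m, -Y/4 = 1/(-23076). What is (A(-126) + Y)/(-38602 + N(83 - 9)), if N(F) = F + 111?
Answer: -25071/172377079 ≈ -0.00014544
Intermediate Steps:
Y = 1/5769 (Y = -4/(-23076) = -4*(-1/23076) = 1/5769 ≈ 0.00017334)
A(m) = 6 + 52/m (A(m) = 6 - (-52)/m = 6 + 52/m)
N(F) = 111 + F
(A(-126) + Y)/(-38602 + N(83 - 9)) = ((6 + 52/(-126)) + 1/5769)/(-38602 + (111 + (83 - 9))) = ((6 + 52*(-1/126)) + 1/5769)/(-38602 + (111 + 74)) = ((6 - 26/63) + 1/5769)/(-38602 + 185) = (352/63 + 1/5769)/(-38417) = (25071/4487)*(-1/38417) = -25071/172377079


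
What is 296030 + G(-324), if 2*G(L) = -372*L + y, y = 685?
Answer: 713273/2 ≈ 3.5664e+5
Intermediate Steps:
G(L) = 685/2 - 186*L (G(L) = (-372*L + 685)/2 = (685 - 372*L)/2 = 685/2 - 186*L)
296030 + G(-324) = 296030 + (685/2 - 186*(-324)) = 296030 + (685/2 + 60264) = 296030 + 121213/2 = 713273/2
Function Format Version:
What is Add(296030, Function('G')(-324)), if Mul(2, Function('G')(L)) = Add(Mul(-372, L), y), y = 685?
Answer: Rational(713273, 2) ≈ 3.5664e+5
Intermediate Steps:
Function('G')(L) = Add(Rational(685, 2), Mul(-186, L)) (Function('G')(L) = Mul(Rational(1, 2), Add(Mul(-372, L), 685)) = Mul(Rational(1, 2), Add(685, Mul(-372, L))) = Add(Rational(685, 2), Mul(-186, L)))
Add(296030, Function('G')(-324)) = Add(296030, Add(Rational(685, 2), Mul(-186, -324))) = Add(296030, Add(Rational(685, 2), 60264)) = Add(296030, Rational(121213, 2)) = Rational(713273, 2)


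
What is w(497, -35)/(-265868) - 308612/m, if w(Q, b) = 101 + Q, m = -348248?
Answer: 2557556341/2893374977 ≈ 0.88393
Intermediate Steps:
w(497, -35)/(-265868) - 308612/m = (101 + 497)/(-265868) - 308612/(-348248) = 598*(-1/265868) - 308612*(-1/348248) = -299/132934 + 77153/87062 = 2557556341/2893374977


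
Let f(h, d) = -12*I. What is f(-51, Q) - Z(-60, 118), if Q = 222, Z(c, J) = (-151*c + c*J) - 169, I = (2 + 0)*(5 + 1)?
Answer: -1955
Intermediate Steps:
I = 12 (I = 2*6 = 12)
Z(c, J) = -169 - 151*c + J*c (Z(c, J) = (-151*c + J*c) - 169 = -169 - 151*c + J*c)
f(h, d) = -144 (f(h, d) = -12*12 = -144)
f(-51, Q) - Z(-60, 118) = -144 - (-169 - 151*(-60) + 118*(-60)) = -144 - (-169 + 9060 - 7080) = -144 - 1*1811 = -144 - 1811 = -1955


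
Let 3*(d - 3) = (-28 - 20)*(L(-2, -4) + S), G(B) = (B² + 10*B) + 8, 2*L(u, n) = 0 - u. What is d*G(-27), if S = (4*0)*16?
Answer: -6071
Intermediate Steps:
L(u, n) = -u/2 (L(u, n) = (0 - u)/2 = (-u)/2 = -u/2)
G(B) = 8 + B² + 10*B
S = 0 (S = 0*16 = 0)
d = -13 (d = 3 + ((-28 - 20)*(-½*(-2) + 0))/3 = 3 + (-48*(1 + 0))/3 = 3 + (-48*1)/3 = 3 + (⅓)*(-48) = 3 - 16 = -13)
d*G(-27) = -13*(8 + (-27)² + 10*(-27)) = -13*(8 + 729 - 270) = -13*467 = -6071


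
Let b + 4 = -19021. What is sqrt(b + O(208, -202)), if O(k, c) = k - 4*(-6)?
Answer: I*sqrt(18793) ≈ 137.09*I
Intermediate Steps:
O(k, c) = 24 + k (O(k, c) = k + 24 = 24 + k)
b = -19025 (b = -4 - 19021 = -19025)
sqrt(b + O(208, -202)) = sqrt(-19025 + (24 + 208)) = sqrt(-19025 + 232) = sqrt(-18793) = I*sqrt(18793)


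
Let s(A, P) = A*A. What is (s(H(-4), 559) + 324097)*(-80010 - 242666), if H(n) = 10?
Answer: -104610591172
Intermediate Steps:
s(A, P) = A²
(s(H(-4), 559) + 324097)*(-80010 - 242666) = (10² + 324097)*(-80010 - 242666) = (100 + 324097)*(-322676) = 324197*(-322676) = -104610591172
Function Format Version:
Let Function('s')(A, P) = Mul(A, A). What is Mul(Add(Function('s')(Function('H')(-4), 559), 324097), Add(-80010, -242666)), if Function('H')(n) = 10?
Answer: -104610591172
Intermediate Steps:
Function('s')(A, P) = Pow(A, 2)
Mul(Add(Function('s')(Function('H')(-4), 559), 324097), Add(-80010, -242666)) = Mul(Add(Pow(10, 2), 324097), Add(-80010, -242666)) = Mul(Add(100, 324097), -322676) = Mul(324197, -322676) = -104610591172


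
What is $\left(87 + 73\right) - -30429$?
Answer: $30589$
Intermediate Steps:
$\left(87 + 73\right) - -30429 = 160 + 30429 = 30589$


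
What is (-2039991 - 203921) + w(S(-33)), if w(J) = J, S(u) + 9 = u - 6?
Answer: -2243960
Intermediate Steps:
S(u) = -15 + u (S(u) = -9 + (u - 6) = -9 + (-6 + u) = -15 + u)
(-2039991 - 203921) + w(S(-33)) = (-2039991 - 203921) + (-15 - 33) = -2243912 - 48 = -2243960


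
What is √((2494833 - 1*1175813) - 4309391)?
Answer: I*√2990371 ≈ 1729.3*I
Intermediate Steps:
√((2494833 - 1*1175813) - 4309391) = √((2494833 - 1175813) - 4309391) = √(1319020 - 4309391) = √(-2990371) = I*√2990371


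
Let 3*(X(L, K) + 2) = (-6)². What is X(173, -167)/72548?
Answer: 5/36274 ≈ 0.00013784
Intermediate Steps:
X(L, K) = 10 (X(L, K) = -2 + (⅓)*(-6)² = -2 + (⅓)*36 = -2 + 12 = 10)
X(173, -167)/72548 = 10/72548 = 10*(1/72548) = 5/36274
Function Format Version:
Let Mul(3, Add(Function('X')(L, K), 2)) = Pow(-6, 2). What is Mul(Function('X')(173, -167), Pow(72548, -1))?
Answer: Rational(5, 36274) ≈ 0.00013784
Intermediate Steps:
Function('X')(L, K) = 10 (Function('X')(L, K) = Add(-2, Mul(Rational(1, 3), Pow(-6, 2))) = Add(-2, Mul(Rational(1, 3), 36)) = Add(-2, 12) = 10)
Mul(Function('X')(173, -167), Pow(72548, -1)) = Mul(10, Pow(72548, -1)) = Mul(10, Rational(1, 72548)) = Rational(5, 36274)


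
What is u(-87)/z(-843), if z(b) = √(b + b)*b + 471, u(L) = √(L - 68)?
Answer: -281*√261330/399458685 + 157*I*√155/399458685 ≈ -0.00035961 + 4.8932e-6*I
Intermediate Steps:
u(L) = √(-68 + L)
z(b) = 471 + √2*b^(3/2) (z(b) = √(2*b)*b + 471 = (√2*√b)*b + 471 = √2*b^(3/2) + 471 = 471 + √2*b^(3/2))
u(-87)/z(-843) = √(-68 - 87)/(471 + √2*(-843)^(3/2)) = √(-155)/(471 + √2*(-843*I*√843)) = (I*√155)/(471 - 843*I*√1686) = I*√155/(471 - 843*I*√1686)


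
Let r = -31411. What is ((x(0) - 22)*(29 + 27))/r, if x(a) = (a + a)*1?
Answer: 1232/31411 ≈ 0.039222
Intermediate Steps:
x(a) = 2*a (x(a) = (2*a)*1 = 2*a)
((x(0) - 22)*(29 + 27))/r = ((2*0 - 22)*(29 + 27))/(-31411) = ((0 - 22)*56)*(-1/31411) = -22*56*(-1/31411) = -1232*(-1/31411) = 1232/31411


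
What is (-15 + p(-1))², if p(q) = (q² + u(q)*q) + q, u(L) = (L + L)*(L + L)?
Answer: 361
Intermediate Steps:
u(L) = 4*L² (u(L) = (2*L)*(2*L) = 4*L²)
p(q) = q + q² + 4*q³ (p(q) = (q² + (4*q²)*q) + q = (q² + 4*q³) + q = q + q² + 4*q³)
(-15 + p(-1))² = (-15 - (1 - 1 + 4*(-1)²))² = (-15 - (1 - 1 + 4*1))² = (-15 - (1 - 1 + 4))² = (-15 - 1*4)² = (-15 - 4)² = (-19)² = 361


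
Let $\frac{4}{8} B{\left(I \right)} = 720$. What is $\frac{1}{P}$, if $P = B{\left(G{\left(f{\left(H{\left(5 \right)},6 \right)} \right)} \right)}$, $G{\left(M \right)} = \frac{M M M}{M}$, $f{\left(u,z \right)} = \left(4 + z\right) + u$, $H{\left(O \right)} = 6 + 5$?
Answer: $\frac{1}{1440} \approx 0.00069444$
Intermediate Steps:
$H{\left(O \right)} = 11$
$f{\left(u,z \right)} = 4 + u + z$
$G{\left(M \right)} = M^{2}$ ($G{\left(M \right)} = \frac{M^{2} M}{M} = \frac{M^{3}}{M} = M^{2}$)
$B{\left(I \right)} = 1440$ ($B{\left(I \right)} = 2 \cdot 720 = 1440$)
$P = 1440$
$\frac{1}{P} = \frac{1}{1440}$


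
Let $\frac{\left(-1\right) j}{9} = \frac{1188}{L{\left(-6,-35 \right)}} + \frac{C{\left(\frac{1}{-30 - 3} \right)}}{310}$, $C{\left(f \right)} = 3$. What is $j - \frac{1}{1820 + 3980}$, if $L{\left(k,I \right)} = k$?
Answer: $\frac{320387909}{179800} \approx 1781.9$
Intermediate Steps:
$j = \frac{552393}{310}$ ($j = - 9 \left(\frac{1188}{-6} + \frac{3}{310}\right) = - 9 \left(1188 \left(- \frac{1}{6}\right) + 3 \cdot \frac{1}{310}\right) = - 9 \left(-198 + \frac{3}{310}\right) = \left(-9\right) \left(- \frac{61377}{310}\right) = \frac{552393}{310} \approx 1781.9$)
$j - \frac{1}{1820 + 3980} = \frac{552393}{310} - \frac{1}{1820 + 3980} = \frac{552393}{310} - \frac{1}{5800} = \frac{320387909}{179800}$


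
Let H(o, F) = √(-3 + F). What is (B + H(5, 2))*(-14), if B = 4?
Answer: -56 - 14*I ≈ -56.0 - 14.0*I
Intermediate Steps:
(B + H(5, 2))*(-14) = (4 + √(-3 + 2))*(-14) = (4 + √(-1))*(-14) = (4 + I)*(-14) = -56 - 14*I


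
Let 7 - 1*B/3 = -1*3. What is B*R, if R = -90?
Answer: -2700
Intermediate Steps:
B = 30 (B = 21 - (-3)*3 = 21 - 3*(-3) = 21 + 9 = 30)
B*R = 30*(-90) = -2700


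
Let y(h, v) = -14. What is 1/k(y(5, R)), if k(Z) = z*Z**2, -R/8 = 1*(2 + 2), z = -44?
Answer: -1/8624 ≈ -0.00011596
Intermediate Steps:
R = -32 (R = -8*(2 + 2) = -8*4 = -32)
k(Z) = -44*Z**2
1/k(y(5, R)) = 1/(-44*(-14)**2) = 1/(-44*196) = 1/(-8624) = -1/8624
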